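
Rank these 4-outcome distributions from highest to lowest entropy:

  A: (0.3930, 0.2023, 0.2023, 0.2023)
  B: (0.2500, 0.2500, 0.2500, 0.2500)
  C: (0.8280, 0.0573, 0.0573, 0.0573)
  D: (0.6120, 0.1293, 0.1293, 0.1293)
B > A > D > C

Key insight: Entropy is maximized by uniform distributions and minimized by concentrated distributions.

Entropies:
  H(A) = 1.9288 bits
  H(B) = 2.0000 bits
  H(C) = 0.9349 bits
  H(D) = 1.5785 bits

Ranking: B > A > D > C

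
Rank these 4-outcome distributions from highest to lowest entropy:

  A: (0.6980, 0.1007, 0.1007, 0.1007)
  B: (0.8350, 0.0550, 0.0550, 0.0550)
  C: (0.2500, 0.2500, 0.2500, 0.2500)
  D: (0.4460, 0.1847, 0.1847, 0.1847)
C > D > A > B

Key insight: Entropy is maximized by uniform distributions and minimized by concentrated distributions.

Entropies:
  H(A) = 1.3624 bits
  H(B) = 0.9077 bits
  H(C) = 2.0000 bits
  H(D) = 1.8696 bits

Ranking: C > D > A > B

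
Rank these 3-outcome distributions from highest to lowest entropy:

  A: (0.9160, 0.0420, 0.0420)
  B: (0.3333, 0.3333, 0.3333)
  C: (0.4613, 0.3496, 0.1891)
B > C > A

Key insight: Entropy is maximized by uniform distributions and minimized by concentrated distributions.

- Uniform distributions have maximum entropy log₂(3) = 1.5850 bits
- The more "peaked" or concentrated a distribution, the lower its entropy

Entropies:
  H(A) = 0.5001 bits
  H(B) = 1.5850 bits
  H(C) = 1.4994 bits

Ranking: B > C > A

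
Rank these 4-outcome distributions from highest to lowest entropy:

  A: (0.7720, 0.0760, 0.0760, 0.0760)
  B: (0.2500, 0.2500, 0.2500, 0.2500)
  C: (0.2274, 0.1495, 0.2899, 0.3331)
B > C > A

Key insight: Entropy is maximized by uniform distributions and minimized by concentrated distributions.

- Uniform distributions have maximum entropy log₂(4) = 2.0000 bits
- The more "peaked" or concentrated a distribution, the lower its entropy

Entropies:
  H(A) = 1.1359 bits
  H(B) = 2.0000 bits
  H(C) = 1.9420 bits

Ranking: B > C > A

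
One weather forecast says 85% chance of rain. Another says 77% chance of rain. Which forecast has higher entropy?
77% forecast

Treat each forecast as a Bernoulli distribution. Binary entropy is maximized at p=0.5 and falls off symmetrically toward 0 or 1. The 77% forecast is closer to 50%, so it is more uncertain. H(85%) ≈ 0.610 bits, H(77%) ≈ 0.778 bits.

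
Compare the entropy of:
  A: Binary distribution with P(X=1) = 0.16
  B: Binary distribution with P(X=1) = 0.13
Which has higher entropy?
A

For binary distributions, entropy is maximized at p=0.5 and decreases as p moves toward 0 or 1.

H(A) = H(0.16) = 0.6343 bits
H(B) = H(0.13) = 0.5574 bits

Distribution A (p=0.16) is closer to uniform (p=0.5), so it has higher entropy.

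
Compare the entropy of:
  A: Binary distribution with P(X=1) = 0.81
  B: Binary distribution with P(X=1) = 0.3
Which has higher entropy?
B

For binary distributions, entropy is maximized at p=0.5 and decreases as p moves toward 0 or 1.

H(A) = H(0.81) = 0.7015 bits
H(B) = H(0.3) = 0.8813 bits

Distribution B (p=0.3) is closer to uniform (p=0.5), so it has higher entropy.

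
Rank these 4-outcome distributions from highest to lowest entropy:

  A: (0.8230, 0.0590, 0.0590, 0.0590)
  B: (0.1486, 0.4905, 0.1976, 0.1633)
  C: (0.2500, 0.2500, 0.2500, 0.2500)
C > B > A

Key insight: Entropy is maximized by uniform distributions and minimized by concentrated distributions.

- Uniform distributions have maximum entropy log₂(4) = 2.0000 bits
- The more "peaked" or concentrated a distribution, the lower its entropy

Entropies:
  H(A) = 0.9540 bits
  H(B) = 1.8019 bits
  H(C) = 2.0000 bits

Ranking: C > B > A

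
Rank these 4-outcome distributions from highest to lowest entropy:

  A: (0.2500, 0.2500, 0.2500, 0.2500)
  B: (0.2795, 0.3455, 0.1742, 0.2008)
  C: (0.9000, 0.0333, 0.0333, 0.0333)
A > B > C

Key insight: Entropy is maximized by uniform distributions and minimized by concentrated distributions.

- Uniform distributions have maximum entropy log₂(4) = 2.0000 bits
- The more "peaked" or concentrated a distribution, the lower its entropy

Entropies:
  H(A) = 2.0000 bits
  H(B) = 1.9480 bits
  H(C) = 0.6275 bits

Ranking: A > B > C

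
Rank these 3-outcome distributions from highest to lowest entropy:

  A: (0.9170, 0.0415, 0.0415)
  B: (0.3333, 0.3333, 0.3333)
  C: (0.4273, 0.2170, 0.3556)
B > C > A

Key insight: Entropy is maximized by uniform distributions and minimized by concentrated distributions.

- Uniform distributions have maximum entropy log₂(3) = 1.5850 bits
- The more "peaked" or concentrated a distribution, the lower its entropy

Entropies:
  H(A) = 0.4957 bits
  H(B) = 1.5850 bits
  H(C) = 1.5329 bits

Ranking: B > C > A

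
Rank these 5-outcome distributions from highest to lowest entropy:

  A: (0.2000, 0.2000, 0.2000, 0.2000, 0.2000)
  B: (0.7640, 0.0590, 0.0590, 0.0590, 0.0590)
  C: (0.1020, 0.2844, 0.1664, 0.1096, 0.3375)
A > C > B

Key insight: Entropy is maximized by uniform distributions and minimized by concentrated distributions.

- Uniform distributions have maximum entropy log₂(5) = 2.3219 bits
- The more "peaked" or concentrated a distribution, the lower its entropy

Entropies:
  H(A) = 2.3219 bits
  H(B) = 1.2603 bits
  H(C) = 2.1610 bits

Ranking: A > C > B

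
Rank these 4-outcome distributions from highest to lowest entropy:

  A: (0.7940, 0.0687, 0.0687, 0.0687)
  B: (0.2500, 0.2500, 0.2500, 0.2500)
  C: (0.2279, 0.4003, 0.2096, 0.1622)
B > C > A

Key insight: Entropy is maximized by uniform distributions and minimized by concentrated distributions.

- Uniform distributions have maximum entropy log₂(4) = 2.0000 bits
- The more "peaked" or concentrated a distribution, the lower its entropy

Entropies:
  H(A) = 1.0603 bits
  H(B) = 2.0000 bits
  H(C) = 1.9131 bits

Ranking: B > C > A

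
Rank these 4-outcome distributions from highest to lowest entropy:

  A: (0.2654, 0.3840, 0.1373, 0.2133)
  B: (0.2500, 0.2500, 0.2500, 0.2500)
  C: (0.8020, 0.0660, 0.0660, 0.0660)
B > A > C

Key insight: Entropy is maximized by uniform distributions and minimized by concentrated distributions.

- Uniform distributions have maximum entropy log₂(4) = 2.0000 bits
- The more "peaked" or concentrated a distribution, the lower its entropy

Entropies:
  H(A) = 1.9069 bits
  H(B) = 2.0000 bits
  H(C) = 1.0317 bits

Ranking: B > A > C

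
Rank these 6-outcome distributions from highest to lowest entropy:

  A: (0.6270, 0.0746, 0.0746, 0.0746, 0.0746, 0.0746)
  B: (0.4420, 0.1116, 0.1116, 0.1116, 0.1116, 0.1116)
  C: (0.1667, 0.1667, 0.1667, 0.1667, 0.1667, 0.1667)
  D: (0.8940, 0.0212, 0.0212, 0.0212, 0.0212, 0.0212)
C > B > A > D

Key insight: Entropy is maximized by uniform distributions and minimized by concentrated distributions.

Entropies:
  H(A) = 1.8190 bits
  H(B) = 2.2859 bits
  H(C) = 2.5850 bits
  H(D) = 0.7339 bits

Ranking: C > B > A > D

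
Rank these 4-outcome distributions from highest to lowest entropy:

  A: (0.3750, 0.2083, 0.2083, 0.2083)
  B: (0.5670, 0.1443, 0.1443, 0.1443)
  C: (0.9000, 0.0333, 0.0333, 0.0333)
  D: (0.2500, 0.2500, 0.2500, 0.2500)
D > A > B > C

Key insight: Entropy is maximized by uniform distributions and minimized by concentrated distributions.

Entropies:
  H(A) = 1.9450 bits
  H(B) = 1.6733 bits
  H(C) = 0.6275 bits
  H(D) = 2.0000 bits

Ranking: D > A > B > C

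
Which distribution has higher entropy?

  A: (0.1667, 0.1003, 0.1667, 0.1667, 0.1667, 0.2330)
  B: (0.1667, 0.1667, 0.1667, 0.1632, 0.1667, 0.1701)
B

Both distributions are close to uniform, making this a harder comparison.

H(A) = 2.5458 bits
H(B) = 2.5849 bits

The distribution closer to uniform has higher entropy.
Answer: B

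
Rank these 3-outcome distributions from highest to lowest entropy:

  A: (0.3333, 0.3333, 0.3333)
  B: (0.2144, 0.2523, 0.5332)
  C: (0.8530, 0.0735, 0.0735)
A > B > C

Key insight: Entropy is maximized by uniform distributions and minimized by concentrated distributions.

- Uniform distributions have maximum entropy log₂(3) = 1.5850 bits
- The more "peaked" or concentrated a distribution, the lower its entropy

Entropies:
  H(A) = 1.5850 bits
  H(B) = 1.4614 bits
  H(C) = 0.7493 bits

Ranking: A > B > C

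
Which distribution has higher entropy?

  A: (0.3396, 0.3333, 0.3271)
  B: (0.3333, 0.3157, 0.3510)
A

Both distributions are close to uniform, making this a harder comparison.

H(A) = 1.5848 bits
H(B) = 1.5836 bits

The distribution closer to uniform has higher entropy.
Answer: A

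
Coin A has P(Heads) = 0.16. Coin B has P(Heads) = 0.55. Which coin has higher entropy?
B

For binary distributions, entropy is maximized at p=0.5 and decreases as p moves toward 0 or 1.

H(A) = H(0.16) = 0.6343 bits
H(B) = H(0.55) = 0.9928 bits

Distribution B (p=0.55) is closer to uniform (p=0.5), so it has higher entropy.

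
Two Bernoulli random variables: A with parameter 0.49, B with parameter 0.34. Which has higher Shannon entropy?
A

For binary distributions, entropy is maximized at p=0.5 and decreases as p moves toward 0 or 1.

H(A) = H(0.49) = 0.9997 bits
H(B) = H(0.34) = 0.9248 bits

Distribution A (p=0.49) is closer to uniform (p=0.5), so it has higher entropy.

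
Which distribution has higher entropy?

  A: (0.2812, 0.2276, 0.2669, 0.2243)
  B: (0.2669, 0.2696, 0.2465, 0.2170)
B

Both distributions are close to uniform, making this a harder comparison.

H(A) = 1.9930 bits
H(B) = 1.9948 bits

The distribution closer to uniform has higher entropy.
Answer: B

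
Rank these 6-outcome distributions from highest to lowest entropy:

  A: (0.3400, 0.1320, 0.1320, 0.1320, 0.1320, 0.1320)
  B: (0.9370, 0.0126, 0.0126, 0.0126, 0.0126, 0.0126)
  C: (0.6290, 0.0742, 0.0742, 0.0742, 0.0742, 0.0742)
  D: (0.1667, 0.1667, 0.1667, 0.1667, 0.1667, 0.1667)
D > A > C > B

Key insight: Entropy is maximized by uniform distributions and minimized by concentrated distributions.

Entropies:
  H(A) = 2.4573 bits
  H(B) = 0.4855 bits
  H(C) = 1.8129 bits
  H(D) = 2.5850 bits

Ranking: D > A > C > B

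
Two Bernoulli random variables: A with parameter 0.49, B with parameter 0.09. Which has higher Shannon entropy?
A

For binary distributions, entropy is maximized at p=0.5 and decreases as p moves toward 0 or 1.

H(A) = H(0.49) = 0.9997 bits
H(B) = H(0.09) = 0.4365 bits

Distribution A (p=0.49) is closer to uniform (p=0.5), so it has higher entropy.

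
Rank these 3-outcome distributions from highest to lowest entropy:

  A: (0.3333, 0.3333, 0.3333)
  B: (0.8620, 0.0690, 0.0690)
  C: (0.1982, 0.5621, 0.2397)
A > C > B

Key insight: Entropy is maximized by uniform distributions and minimized by concentrated distributions.

- Uniform distributions have maximum entropy log₂(3) = 1.5850 bits
- The more "peaked" or concentrated a distribution, the lower its entropy

Entropies:
  H(A) = 1.5850 bits
  H(B) = 0.7170 bits
  H(C) = 1.4240 bits

Ranking: A > C > B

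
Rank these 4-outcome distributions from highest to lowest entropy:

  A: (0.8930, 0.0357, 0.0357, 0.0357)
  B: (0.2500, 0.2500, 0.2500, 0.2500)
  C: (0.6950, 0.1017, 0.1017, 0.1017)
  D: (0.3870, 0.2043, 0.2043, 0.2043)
B > D > C > A

Key insight: Entropy is maximized by uniform distributions and minimized by concentrated distributions.

Entropies:
  H(A) = 0.6604 bits
  H(B) = 2.0000 bits
  H(C) = 1.3707 bits
  H(D) = 1.9344 bits

Ranking: B > D > C > A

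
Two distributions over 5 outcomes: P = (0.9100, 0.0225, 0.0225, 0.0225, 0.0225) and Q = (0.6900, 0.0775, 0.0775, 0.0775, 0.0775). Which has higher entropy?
Q

P is highly concentrated on one outcome (91%), making it nearly deterministic. Q spreads its mass more evenly (max 69%). The more spread-out distribution has higher entropy: H(P) ≈ 0.616 bits, H(Q) ≈ 1.513 bits.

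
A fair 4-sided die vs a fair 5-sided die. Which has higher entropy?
5-sided die

Both are uniform distributions; for uniform over n outcomes, H = log₂(n). H(4-sided) = log₂(4) = 2.000 bits and H(5-sided) = log₂(5) = 2.322 bits. More outcomes in a uniform distribution means higher entropy.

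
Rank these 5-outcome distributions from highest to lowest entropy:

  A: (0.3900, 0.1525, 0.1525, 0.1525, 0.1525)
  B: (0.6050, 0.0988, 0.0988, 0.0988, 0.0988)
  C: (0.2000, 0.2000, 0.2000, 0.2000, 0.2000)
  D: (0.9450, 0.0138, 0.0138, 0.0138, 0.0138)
C > A > B > D

Key insight: Entropy is maximized by uniform distributions and minimized by concentrated distributions.

Entropies:
  H(A) = 2.1848 bits
  H(B) = 1.7580 bits
  H(C) = 2.3219 bits
  H(D) = 0.4173 bits

Ranking: C > A > B > D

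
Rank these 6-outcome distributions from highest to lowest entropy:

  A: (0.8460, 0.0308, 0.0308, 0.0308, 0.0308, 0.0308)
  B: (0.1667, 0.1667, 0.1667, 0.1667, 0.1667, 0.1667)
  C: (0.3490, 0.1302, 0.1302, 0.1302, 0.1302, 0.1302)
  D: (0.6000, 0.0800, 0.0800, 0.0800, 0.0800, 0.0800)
B > C > D > A

Key insight: Entropy is maximized by uniform distributions and minimized by concentrated distributions.

Entropies:
  H(A) = 0.9773 bits
  H(B) = 2.5850 bits
  H(C) = 2.4447 bits
  H(D) = 1.8997 bits

Ranking: B > C > D > A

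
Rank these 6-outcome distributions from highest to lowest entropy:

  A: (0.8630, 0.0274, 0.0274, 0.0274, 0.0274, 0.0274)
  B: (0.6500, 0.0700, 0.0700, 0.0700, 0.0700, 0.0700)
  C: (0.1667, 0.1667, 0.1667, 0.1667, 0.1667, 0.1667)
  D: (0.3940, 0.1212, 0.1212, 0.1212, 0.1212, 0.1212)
C > D > B > A

Key insight: Entropy is maximized by uniform distributions and minimized by concentrated distributions.

Entropies:
  H(A) = 0.8944 bits
  H(B) = 1.7467 bits
  H(C) = 2.5850 bits
  H(D) = 2.3744 bits

Ranking: C > D > B > A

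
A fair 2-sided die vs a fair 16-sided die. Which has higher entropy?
16-sided die

Both are uniform distributions; for uniform over n outcomes, H = log₂(n). H(2-sided) = log₂(2) = 1.000 bits and H(16-sided) = log₂(16) = 4.000 bits. More outcomes in a uniform distribution means higher entropy.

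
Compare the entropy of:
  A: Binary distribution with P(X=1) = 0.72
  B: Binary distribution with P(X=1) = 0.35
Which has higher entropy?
B

For binary distributions, entropy is maximized at p=0.5 and decreases as p moves toward 0 or 1.

H(A) = H(0.72) = 0.8555 bits
H(B) = H(0.35) = 0.9341 bits

Distribution B (p=0.35) is closer to uniform (p=0.5), so it has higher entropy.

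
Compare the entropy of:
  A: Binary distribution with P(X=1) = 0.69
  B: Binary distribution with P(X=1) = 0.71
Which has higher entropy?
A

For binary distributions, entropy is maximized at p=0.5 and decreases as p moves toward 0 or 1.

H(A) = H(0.69) = 0.8932 bits
H(B) = H(0.71) = 0.8687 bits

Distribution A (p=0.69) is closer to uniform (p=0.5), so it has higher entropy.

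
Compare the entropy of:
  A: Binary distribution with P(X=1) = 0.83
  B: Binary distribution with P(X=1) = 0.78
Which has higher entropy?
B

For binary distributions, entropy is maximized at p=0.5 and decreases as p moves toward 0 or 1.

H(A) = H(0.83) = 0.6577 bits
H(B) = H(0.78) = 0.7602 bits

Distribution B (p=0.78) is closer to uniform (p=0.5), so it has higher entropy.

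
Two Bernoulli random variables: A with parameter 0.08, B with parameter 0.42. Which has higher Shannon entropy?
B

For binary distributions, entropy is maximized at p=0.5 and decreases as p moves toward 0 or 1.

H(A) = H(0.08) = 0.4022 bits
H(B) = H(0.42) = 0.9815 bits

Distribution B (p=0.42) is closer to uniform (p=0.5), so it has higher entropy.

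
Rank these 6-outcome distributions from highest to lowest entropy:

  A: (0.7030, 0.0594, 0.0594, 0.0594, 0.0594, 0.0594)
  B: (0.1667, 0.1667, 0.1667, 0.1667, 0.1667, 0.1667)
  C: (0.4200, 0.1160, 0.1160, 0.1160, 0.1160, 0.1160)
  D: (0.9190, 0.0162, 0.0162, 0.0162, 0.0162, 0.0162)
B > C > A > D

Key insight: Entropy is maximized by uniform distributions and minimized by concentrated distributions.

Entropies:
  H(A) = 1.5672 bits
  H(B) = 2.5850 bits
  H(C) = 2.3282 bits
  H(D) = 0.5938 bits

Ranking: B > C > A > D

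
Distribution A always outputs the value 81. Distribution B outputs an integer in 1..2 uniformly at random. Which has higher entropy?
B

A is deterministic, so H(A) = 0. B is uniform over 2 outcomes, so H(B) = log₂(2) = 1.000 bits. Any distribution with genuine randomness has higher entropy than a deterministic one.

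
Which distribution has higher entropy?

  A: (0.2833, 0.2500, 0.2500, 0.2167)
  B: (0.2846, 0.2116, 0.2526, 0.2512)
A

Both distributions are close to uniform, making this a harder comparison.

H(A) = 1.9936 bits
H(B) = 1.9922 bits

The distribution closer to uniform has higher entropy.
Answer: A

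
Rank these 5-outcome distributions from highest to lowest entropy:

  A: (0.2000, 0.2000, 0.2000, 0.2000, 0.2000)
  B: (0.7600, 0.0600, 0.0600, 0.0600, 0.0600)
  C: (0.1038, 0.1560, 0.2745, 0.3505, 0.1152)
A > C > B

Key insight: Entropy is maximized by uniform distributions and minimized by concentrated distributions.

- Uniform distributions have maximum entropy log₂(5) = 2.3219 bits
- The more "peaked" or concentrated a distribution, the lower its entropy

Entropies:
  H(A) = 2.3219 bits
  H(B) = 1.2750 bits
  H(C) = 2.1586 bits

Ranking: A > C > B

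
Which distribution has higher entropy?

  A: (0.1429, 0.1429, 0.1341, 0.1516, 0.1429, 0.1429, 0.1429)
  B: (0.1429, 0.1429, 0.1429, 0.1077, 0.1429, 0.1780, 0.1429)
A

Both distributions are close to uniform, making this a harder comparison.

H(A) = 2.8066 bits
H(B) = 2.7947 bits

The distribution closer to uniform has higher entropy.
Answer: A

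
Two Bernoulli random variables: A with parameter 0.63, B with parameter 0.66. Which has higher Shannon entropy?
A

For binary distributions, entropy is maximized at p=0.5 and decreases as p moves toward 0 or 1.

H(A) = H(0.63) = 0.9507 bits
H(B) = H(0.66) = 0.9248 bits

Distribution A (p=0.63) is closer to uniform (p=0.5), so it has higher entropy.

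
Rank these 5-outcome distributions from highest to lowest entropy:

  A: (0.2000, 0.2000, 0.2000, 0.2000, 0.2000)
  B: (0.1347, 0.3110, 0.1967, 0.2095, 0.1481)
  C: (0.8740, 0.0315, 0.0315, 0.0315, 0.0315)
A > B > C

Key insight: Entropy is maximized by uniform distributions and minimized by concentrated distributions.

- Uniform distributions have maximum entropy log₂(5) = 2.3219 bits
- The more "peaked" or concentrated a distribution, the lower its entropy

Entropies:
  H(A) = 2.3219 bits
  H(B) = 2.2555 bits
  H(C) = 0.7984 bits

Ranking: A > B > C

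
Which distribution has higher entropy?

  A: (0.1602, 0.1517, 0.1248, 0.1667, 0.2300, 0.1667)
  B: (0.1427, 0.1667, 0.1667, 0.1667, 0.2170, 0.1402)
B

Both distributions are close to uniform, making this a harder comparison.

H(A) = 2.5599 bits
H(B) = 2.5691 bits

The distribution closer to uniform has higher entropy.
Answer: B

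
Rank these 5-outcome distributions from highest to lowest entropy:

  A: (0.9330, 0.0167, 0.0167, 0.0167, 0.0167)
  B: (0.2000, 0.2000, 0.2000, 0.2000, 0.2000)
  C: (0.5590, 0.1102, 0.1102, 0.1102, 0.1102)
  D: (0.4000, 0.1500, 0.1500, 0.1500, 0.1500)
B > D > C > A

Key insight: Entropy is maximized by uniform distributions and minimized by concentrated distributions.

Entropies:
  H(A) = 0.4886 bits
  H(B) = 2.3219 bits
  H(C) = 1.8719 bits
  H(D) = 2.1710 bits

Ranking: B > D > C > A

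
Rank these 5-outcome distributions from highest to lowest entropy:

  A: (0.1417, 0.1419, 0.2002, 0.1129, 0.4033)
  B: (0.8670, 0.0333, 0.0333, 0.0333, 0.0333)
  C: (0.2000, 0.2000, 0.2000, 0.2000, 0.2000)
C > A > B

Key insight: Entropy is maximized by uniform distributions and minimized by concentrated distributions.

- Uniform distributions have maximum entropy log₂(5) = 2.3219 bits
- The more "peaked" or concentrated a distribution, the lower its entropy

Entropies:
  H(A) = 2.1474 bits
  H(B) = 0.8316 bits
  H(C) = 2.3219 bits

Ranking: C > A > B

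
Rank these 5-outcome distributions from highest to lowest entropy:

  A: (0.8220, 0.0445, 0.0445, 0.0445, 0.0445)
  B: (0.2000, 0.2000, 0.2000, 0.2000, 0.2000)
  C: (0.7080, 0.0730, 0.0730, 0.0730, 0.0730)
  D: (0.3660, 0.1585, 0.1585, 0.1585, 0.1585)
B > D > C > A

Key insight: Entropy is maximized by uniform distributions and minimized by concentrated distributions.

Entropies:
  H(A) = 1.0317 bits
  H(B) = 2.3219 bits
  H(C) = 1.4553 bits
  H(D) = 2.2156 bits

Ranking: B > D > C > A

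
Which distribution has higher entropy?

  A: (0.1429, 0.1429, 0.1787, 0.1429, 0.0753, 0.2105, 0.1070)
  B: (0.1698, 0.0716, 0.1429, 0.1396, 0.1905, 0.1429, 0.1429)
B

Both distributions are close to uniform, making this a harder comparison.

H(A) = 2.7462 bits
H(B) = 2.7620 bits

The distribution closer to uniform has higher entropy.
Answer: B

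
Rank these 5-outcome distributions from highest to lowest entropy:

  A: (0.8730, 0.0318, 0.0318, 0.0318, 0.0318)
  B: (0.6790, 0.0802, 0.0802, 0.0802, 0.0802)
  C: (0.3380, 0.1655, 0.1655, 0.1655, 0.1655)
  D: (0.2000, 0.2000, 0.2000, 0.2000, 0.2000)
D > C > B > A

Key insight: Entropy is maximized by uniform distributions and minimized by concentrated distributions.

Entropies:
  H(A) = 0.8032 bits
  H(B) = 1.5475 bits
  H(C) = 2.2469 bits
  H(D) = 2.3219 bits

Ranking: D > C > B > A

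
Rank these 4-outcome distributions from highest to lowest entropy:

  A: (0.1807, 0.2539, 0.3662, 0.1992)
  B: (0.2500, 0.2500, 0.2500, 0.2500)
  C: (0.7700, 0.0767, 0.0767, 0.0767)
B > A > C

Key insight: Entropy is maximized by uniform distributions and minimized by concentrated distributions.

- Uniform distributions have maximum entropy log₂(4) = 2.0000 bits
- The more "peaked" or concentrated a distribution, the lower its entropy

Entropies:
  H(A) = 1.9425 bits
  H(B) = 2.0000 bits
  H(C) = 1.1426 bits

Ranking: B > A > C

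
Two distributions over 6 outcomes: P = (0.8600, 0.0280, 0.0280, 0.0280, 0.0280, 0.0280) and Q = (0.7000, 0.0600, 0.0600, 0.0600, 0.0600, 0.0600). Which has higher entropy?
Q

P is highly concentrated on one outcome (86%), making it nearly deterministic. Q spreads its mass more evenly (max 70%). The more spread-out distribution has higher entropy: H(P) ≈ 0.909 bits, H(Q) ≈ 1.578 bits.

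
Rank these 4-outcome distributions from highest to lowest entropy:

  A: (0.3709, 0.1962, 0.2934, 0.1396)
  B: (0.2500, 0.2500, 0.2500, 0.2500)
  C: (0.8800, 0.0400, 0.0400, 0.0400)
B > A > C

Key insight: Entropy is maximized by uniform distributions and minimized by concentrated distributions.

- Uniform distributions have maximum entropy log₂(4) = 2.0000 bits
- The more "peaked" or concentrated a distribution, the lower its entropy

Entropies:
  H(A) = 1.9072 bits
  H(B) = 2.0000 bits
  H(C) = 0.7196 bits

Ranking: B > A > C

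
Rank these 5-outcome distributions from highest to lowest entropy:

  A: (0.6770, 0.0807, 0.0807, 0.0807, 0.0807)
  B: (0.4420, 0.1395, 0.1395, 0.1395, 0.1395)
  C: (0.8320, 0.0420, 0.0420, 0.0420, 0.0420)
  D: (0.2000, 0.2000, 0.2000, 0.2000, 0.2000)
D > B > A > C

Key insight: Entropy is maximized by uniform distributions and minimized by concentrated distributions.

Entropies:
  H(A) = 1.5536 bits
  H(B) = 2.1063 bits
  H(C) = 0.9891 bits
  H(D) = 2.3219 bits

Ranking: D > B > A > C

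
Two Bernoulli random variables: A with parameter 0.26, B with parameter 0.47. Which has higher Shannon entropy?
B

For binary distributions, entropy is maximized at p=0.5 and decreases as p moves toward 0 or 1.

H(A) = H(0.26) = 0.8267 bits
H(B) = H(0.47) = 0.9974 bits

Distribution B (p=0.47) is closer to uniform (p=0.5), so it has higher entropy.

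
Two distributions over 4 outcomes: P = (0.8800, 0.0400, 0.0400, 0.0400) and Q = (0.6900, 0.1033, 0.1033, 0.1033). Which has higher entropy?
Q

P is highly concentrated on one outcome (88%), making it nearly deterministic. Q spreads its mass more evenly (max 69%). The more spread-out distribution has higher entropy: H(P) ≈ 0.720 bits, H(Q) ≈ 1.385 bits.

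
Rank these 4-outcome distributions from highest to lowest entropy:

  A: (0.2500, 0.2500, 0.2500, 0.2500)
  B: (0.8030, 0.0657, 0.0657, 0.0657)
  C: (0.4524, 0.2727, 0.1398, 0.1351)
A > C > B

Key insight: Entropy is maximized by uniform distributions and minimized by concentrated distributions.

- Uniform distributions have maximum entropy log₂(4) = 2.0000 bits
- The more "peaked" or concentrated a distribution, the lower its entropy

Entropies:
  H(A) = 2.0000 bits
  H(B) = 1.0281 bits
  H(C) = 1.8159 bits

Ranking: A > C > B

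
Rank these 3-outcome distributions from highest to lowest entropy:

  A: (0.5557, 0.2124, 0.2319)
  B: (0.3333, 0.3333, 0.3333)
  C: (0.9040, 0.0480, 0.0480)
B > A > C

Key insight: Entropy is maximized by uniform distributions and minimized by concentrated distributions.

- Uniform distributions have maximum entropy log₂(3) = 1.5850 bits
- The more "peaked" or concentrated a distribution, the lower its entropy

Entropies:
  H(A) = 1.4347 bits
  H(B) = 1.5850 bits
  H(C) = 0.5522 bits

Ranking: B > A > C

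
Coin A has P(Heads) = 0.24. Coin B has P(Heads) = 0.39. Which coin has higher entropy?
B

For binary distributions, entropy is maximized at p=0.5 and decreases as p moves toward 0 or 1.

H(A) = H(0.24) = 0.7950 bits
H(B) = H(0.39) = 0.9648 bits

Distribution B (p=0.39) is closer to uniform (p=0.5), so it has higher entropy.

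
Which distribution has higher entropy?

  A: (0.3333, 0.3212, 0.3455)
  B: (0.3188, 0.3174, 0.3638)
A

Both distributions are close to uniform, making this a harder comparison.

H(A) = 1.5843 bits
H(B) = 1.5820 bits

The distribution closer to uniform has higher entropy.
Answer: A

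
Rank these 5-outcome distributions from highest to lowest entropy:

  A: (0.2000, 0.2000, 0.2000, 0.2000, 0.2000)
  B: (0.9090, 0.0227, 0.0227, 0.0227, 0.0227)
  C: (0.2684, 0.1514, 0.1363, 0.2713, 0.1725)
A > C > B

Key insight: Entropy is maximized by uniform distributions and minimized by concentrated distributions.

- Uniform distributions have maximum entropy log₂(5) = 2.3219 bits
- The more "peaked" or concentrated a distribution, the lower its entropy

Entropies:
  H(A) = 2.3219 bits
  H(B) = 0.6218 bits
  H(C) = 2.2616 bits

Ranking: A > C > B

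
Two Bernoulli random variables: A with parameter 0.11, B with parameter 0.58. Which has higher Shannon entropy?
B

For binary distributions, entropy is maximized at p=0.5 and decreases as p moves toward 0 or 1.

H(A) = H(0.11) = 0.4999 bits
H(B) = H(0.58) = 0.9815 bits

Distribution B (p=0.58) is closer to uniform (p=0.5), so it has higher entropy.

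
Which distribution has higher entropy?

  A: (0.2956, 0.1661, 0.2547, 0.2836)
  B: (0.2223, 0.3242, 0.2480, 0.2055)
B

Both distributions are close to uniform, making this a harder comparison.

H(A) = 1.9681 bits
H(B) = 1.9771 bits

The distribution closer to uniform has higher entropy.
Answer: B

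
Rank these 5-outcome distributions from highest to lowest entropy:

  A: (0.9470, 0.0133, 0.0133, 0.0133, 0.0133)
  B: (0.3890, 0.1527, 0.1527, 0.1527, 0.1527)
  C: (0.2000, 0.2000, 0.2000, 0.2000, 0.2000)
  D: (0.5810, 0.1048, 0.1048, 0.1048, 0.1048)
C > B > D > A

Key insight: Entropy is maximized by uniform distributions and minimized by concentrated distributions.

Entropies:
  H(A) = 0.4050 bits
  H(B) = 2.1862 bits
  H(C) = 2.3219 bits
  H(D) = 1.8190 bits

Ranking: C > B > D > A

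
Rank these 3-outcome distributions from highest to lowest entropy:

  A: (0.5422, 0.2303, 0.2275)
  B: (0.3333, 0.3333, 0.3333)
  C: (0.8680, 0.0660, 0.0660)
B > A > C

Key insight: Entropy is maximized by uniform distributions and minimized by concentrated distributions.

- Uniform distributions have maximum entropy log₂(3) = 1.5850 bits
- The more "peaked" or concentrated a distribution, the lower its entropy

Entropies:
  H(A) = 1.4527 bits
  H(B) = 1.5850 bits
  H(C) = 0.6949 bits

Ranking: B > A > C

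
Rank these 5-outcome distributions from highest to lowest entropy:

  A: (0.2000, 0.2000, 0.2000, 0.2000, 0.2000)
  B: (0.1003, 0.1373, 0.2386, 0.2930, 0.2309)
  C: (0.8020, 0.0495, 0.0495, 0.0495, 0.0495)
A > B > C

Key insight: Entropy is maximized by uniform distributions and minimized by concentrated distributions.

- Uniform distributions have maximum entropy log₂(5) = 2.3219 bits
- The more "peaked" or concentrated a distribution, the lower its entropy

Entropies:
  H(A) = 2.3219 bits
  H(B) = 2.2264 bits
  H(C) = 1.1139 bits

Ranking: A > B > C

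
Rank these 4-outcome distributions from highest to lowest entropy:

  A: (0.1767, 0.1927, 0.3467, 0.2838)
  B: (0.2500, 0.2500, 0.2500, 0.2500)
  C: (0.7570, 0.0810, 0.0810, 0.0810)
B > A > C

Key insight: Entropy is maximized by uniform distributions and minimized by concentrated distributions.

- Uniform distributions have maximum entropy log₂(4) = 2.0000 bits
- The more "peaked" or concentrated a distribution, the lower its entropy

Entropies:
  H(A) = 1.9452 bits
  H(B) = 2.0000 bits
  H(C) = 1.1851 bits

Ranking: B > A > C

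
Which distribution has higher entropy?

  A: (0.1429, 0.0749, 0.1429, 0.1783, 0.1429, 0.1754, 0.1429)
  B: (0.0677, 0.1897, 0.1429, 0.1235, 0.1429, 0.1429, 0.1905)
A

Both distributions are close to uniform, making this a harder comparison.

H(A) = 2.7682 bits
H(B) = 2.7495 bits

The distribution closer to uniform has higher entropy.
Answer: A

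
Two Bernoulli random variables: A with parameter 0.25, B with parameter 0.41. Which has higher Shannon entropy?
B

For binary distributions, entropy is maximized at p=0.5 and decreases as p moves toward 0 or 1.

H(A) = H(0.25) = 0.8113 bits
H(B) = H(0.41) = 0.9765 bits

Distribution B (p=0.41) is closer to uniform (p=0.5), so it has higher entropy.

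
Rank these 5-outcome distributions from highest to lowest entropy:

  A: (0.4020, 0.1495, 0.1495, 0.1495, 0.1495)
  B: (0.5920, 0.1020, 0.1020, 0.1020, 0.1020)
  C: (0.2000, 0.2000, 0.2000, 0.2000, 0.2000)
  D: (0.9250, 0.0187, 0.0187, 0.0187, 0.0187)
C > A > B > D

Key insight: Entropy is maximized by uniform distributions and minimized by concentrated distributions.

Entropies:
  H(A) = 2.1681 bits
  H(B) = 1.7914 bits
  H(C) = 2.3219 bits
  H(D) = 0.5343 bits

Ranking: C > A > B > D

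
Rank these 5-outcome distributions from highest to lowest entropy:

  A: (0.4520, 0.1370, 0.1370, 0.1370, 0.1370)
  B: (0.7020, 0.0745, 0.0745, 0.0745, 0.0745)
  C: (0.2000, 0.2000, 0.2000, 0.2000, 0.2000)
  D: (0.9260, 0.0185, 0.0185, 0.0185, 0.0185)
C > A > B > D

Key insight: Entropy is maximized by uniform distributions and minimized by concentrated distributions.

Entropies:
  H(A) = 2.0893 bits
  H(B) = 1.4748 bits
  H(C) = 2.3219 bits
  H(D) = 0.5287 bits

Ranking: C > A > B > D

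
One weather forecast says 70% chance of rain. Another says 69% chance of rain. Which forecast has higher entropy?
69% forecast

Treat each forecast as a Bernoulli distribution. Binary entropy is maximized at p=0.5 and falls off symmetrically toward 0 or 1. The 69% forecast is closer to 50%, so it is more uncertain. H(70%) ≈ 0.881 bits, H(69%) ≈ 0.893 bits.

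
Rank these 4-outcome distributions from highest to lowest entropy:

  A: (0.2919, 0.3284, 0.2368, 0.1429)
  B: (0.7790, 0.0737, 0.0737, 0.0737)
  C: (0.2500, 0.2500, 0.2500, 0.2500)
C > A > B

Key insight: Entropy is maximized by uniform distributions and minimized by concentrated distributions.

- Uniform distributions have maximum entropy log₂(4) = 2.0000 bits
- The more "peaked" or concentrated a distribution, the lower its entropy

Entropies:
  H(A) = 1.9393 bits
  H(B) = 1.1123 bits
  H(C) = 2.0000 bits

Ranking: C > A > B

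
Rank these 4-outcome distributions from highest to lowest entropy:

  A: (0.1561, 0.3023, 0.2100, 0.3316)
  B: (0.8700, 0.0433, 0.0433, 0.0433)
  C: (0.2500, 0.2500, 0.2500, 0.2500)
C > A > B

Key insight: Entropy is maximized by uniform distributions and minimized by concentrated distributions.

- Uniform distributions have maximum entropy log₂(4) = 2.0000 bits
- The more "peaked" or concentrated a distribution, the lower its entropy

Entropies:
  H(A) = 1.9409 bits
  H(B) = 0.7635 bits
  H(C) = 2.0000 bits

Ranking: C > A > B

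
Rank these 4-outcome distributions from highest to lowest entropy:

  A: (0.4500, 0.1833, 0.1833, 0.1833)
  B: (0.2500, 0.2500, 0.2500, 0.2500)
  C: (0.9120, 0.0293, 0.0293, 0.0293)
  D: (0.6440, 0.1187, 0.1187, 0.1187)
B > A > D > C

Key insight: Entropy is maximized by uniform distributions and minimized by concentrated distributions.

Entropies:
  H(A) = 1.8645 bits
  H(B) = 2.0000 bits
  H(C) = 0.5692 bits
  H(D) = 1.5036 bits

Ranking: B > A > D > C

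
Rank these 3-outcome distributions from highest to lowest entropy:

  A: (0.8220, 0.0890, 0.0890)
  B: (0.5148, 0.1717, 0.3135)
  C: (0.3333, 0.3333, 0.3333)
C > B > A

Key insight: Entropy is maximized by uniform distributions and minimized by concentrated distributions.

- Uniform distributions have maximum entropy log₂(3) = 1.5850 bits
- The more "peaked" or concentrated a distribution, the lower its entropy

Entropies:
  H(A) = 0.8537 bits
  H(B) = 1.4542 bits
  H(C) = 1.5850 bits

Ranking: C > B > A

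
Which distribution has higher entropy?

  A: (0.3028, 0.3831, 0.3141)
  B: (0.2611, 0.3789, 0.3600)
A

Both distributions are close to uniform, making this a harder comparison.

H(A) = 1.5770 bits
H(B) = 1.5670 bits

The distribution closer to uniform has higher entropy.
Answer: A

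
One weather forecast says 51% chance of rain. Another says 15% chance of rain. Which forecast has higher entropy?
51% forecast

Treat each forecast as a Bernoulli distribution. Binary entropy is maximized at p=0.5 and falls off symmetrically toward 0 or 1. The 51% forecast is closer to 50%, so it is more uncertain. H(51%) ≈ 1.000 bits, H(15%) ≈ 0.610 bits.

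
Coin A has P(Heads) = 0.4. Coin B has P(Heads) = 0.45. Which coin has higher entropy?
B

For binary distributions, entropy is maximized at p=0.5 and decreases as p moves toward 0 or 1.

H(A) = H(0.4) = 0.9710 bits
H(B) = H(0.45) = 0.9928 bits

Distribution B (p=0.45) is closer to uniform (p=0.5), so it has higher entropy.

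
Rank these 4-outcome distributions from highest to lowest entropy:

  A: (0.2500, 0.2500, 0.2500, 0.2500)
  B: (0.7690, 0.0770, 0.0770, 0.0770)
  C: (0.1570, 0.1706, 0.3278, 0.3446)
A > C > B

Key insight: Entropy is maximized by uniform distributions and minimized by concentrated distributions.

- Uniform distributions have maximum entropy log₂(4) = 2.0000 bits
- The more "peaked" or concentrated a distribution, the lower its entropy

Entropies:
  H(A) = 2.0000 bits
  H(B) = 1.1459 bits
  H(C) = 1.9117 bits

Ranking: A > C > B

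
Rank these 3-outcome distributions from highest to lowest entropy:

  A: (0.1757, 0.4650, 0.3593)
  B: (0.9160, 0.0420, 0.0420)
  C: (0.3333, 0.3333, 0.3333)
C > A > B

Key insight: Entropy is maximized by uniform distributions and minimized by concentrated distributions.

- Uniform distributions have maximum entropy log₂(3) = 1.5850 bits
- The more "peaked" or concentrated a distribution, the lower its entropy

Entropies:
  H(A) = 1.4850 bits
  H(B) = 0.5001 bits
  H(C) = 1.5850 bits

Ranking: C > A > B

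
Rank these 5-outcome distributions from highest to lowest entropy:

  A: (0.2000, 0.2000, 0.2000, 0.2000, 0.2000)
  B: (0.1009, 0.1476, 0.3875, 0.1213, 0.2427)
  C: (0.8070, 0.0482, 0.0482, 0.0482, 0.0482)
A > B > C

Key insight: Entropy is maximized by uniform distributions and minimized by concentrated distributions.

- Uniform distributions have maximum entropy log₂(5) = 2.3219 bits
- The more "peaked" or concentrated a distribution, the lower its entropy

Entropies:
  H(A) = 2.3219 bits
  H(B) = 2.1362 bits
  H(C) = 1.0937 bits

Ranking: A > B > C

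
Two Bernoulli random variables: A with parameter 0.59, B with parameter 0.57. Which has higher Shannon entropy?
B

For binary distributions, entropy is maximized at p=0.5 and decreases as p moves toward 0 or 1.

H(A) = H(0.59) = 0.9765 bits
H(B) = H(0.57) = 0.9858 bits

Distribution B (p=0.57) is closer to uniform (p=0.5), so it has higher entropy.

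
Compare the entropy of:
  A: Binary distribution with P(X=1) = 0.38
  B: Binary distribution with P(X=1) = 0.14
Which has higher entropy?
A

For binary distributions, entropy is maximized at p=0.5 and decreases as p moves toward 0 or 1.

H(A) = H(0.38) = 0.9580 bits
H(B) = H(0.14) = 0.5842 bits

Distribution A (p=0.38) is closer to uniform (p=0.5), so it has higher entropy.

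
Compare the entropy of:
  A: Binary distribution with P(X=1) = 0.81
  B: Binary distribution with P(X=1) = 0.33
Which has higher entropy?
B

For binary distributions, entropy is maximized at p=0.5 and decreases as p moves toward 0 or 1.

H(A) = H(0.81) = 0.7015 bits
H(B) = H(0.33) = 0.9149 bits

Distribution B (p=0.33) is closer to uniform (p=0.5), so it has higher entropy.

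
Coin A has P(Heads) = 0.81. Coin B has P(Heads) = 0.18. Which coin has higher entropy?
A

For binary distributions, entropy is maximized at p=0.5 and decreases as p moves toward 0 or 1.

H(A) = H(0.81) = 0.7015 bits
H(B) = H(0.18) = 0.6801 bits

Distribution A (p=0.81) is closer to uniform (p=0.5), so it has higher entropy.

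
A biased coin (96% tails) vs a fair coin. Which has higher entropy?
Fair coin

The fair coin is uniform (p=0.5), maximizing binary entropy at 1 bit. The biased coin has H(0.96) ≈ 0.242 bits — its outcome is more predictable, so its entropy is lower.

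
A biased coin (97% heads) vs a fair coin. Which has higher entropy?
Fair coin

The fair coin is uniform (p=0.5), maximizing binary entropy at 1 bit. The biased coin has H(0.97) ≈ 0.194 bits — its outcome is more predictable, so its entropy is lower.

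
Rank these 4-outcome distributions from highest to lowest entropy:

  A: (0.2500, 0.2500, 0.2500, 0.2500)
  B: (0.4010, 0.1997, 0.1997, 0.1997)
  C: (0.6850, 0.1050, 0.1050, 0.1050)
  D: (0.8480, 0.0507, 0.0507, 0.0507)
A > B > C > D

Key insight: Entropy is maximized by uniform distributions and minimized by concentrated distributions.

Entropies:
  H(A) = 2.0000 bits
  H(B) = 1.9209 bits
  H(C) = 1.3981 bits
  H(D) = 0.8557 bits

Ranking: A > B > C > D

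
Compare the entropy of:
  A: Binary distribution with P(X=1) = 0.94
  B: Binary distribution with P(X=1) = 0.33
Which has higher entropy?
B

For binary distributions, entropy is maximized at p=0.5 and decreases as p moves toward 0 or 1.

H(A) = H(0.94) = 0.3274 bits
H(B) = H(0.33) = 0.9149 bits

Distribution B (p=0.33) is closer to uniform (p=0.5), so it has higher entropy.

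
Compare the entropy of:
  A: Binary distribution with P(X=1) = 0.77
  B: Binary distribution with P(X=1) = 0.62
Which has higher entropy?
B

For binary distributions, entropy is maximized at p=0.5 and decreases as p moves toward 0 or 1.

H(A) = H(0.77) = 0.7780 bits
H(B) = H(0.62) = 0.9580 bits

Distribution B (p=0.62) is closer to uniform (p=0.5), so it has higher entropy.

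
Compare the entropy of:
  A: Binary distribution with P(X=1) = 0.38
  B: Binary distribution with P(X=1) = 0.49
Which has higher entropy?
B

For binary distributions, entropy is maximized at p=0.5 and decreases as p moves toward 0 or 1.

H(A) = H(0.38) = 0.9580 bits
H(B) = H(0.49) = 0.9997 bits

Distribution B (p=0.49) is closer to uniform (p=0.5), so it has higher entropy.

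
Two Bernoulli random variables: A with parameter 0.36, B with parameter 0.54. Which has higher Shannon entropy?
B

For binary distributions, entropy is maximized at p=0.5 and decreases as p moves toward 0 or 1.

H(A) = H(0.36) = 0.9427 bits
H(B) = H(0.54) = 0.9954 bits

Distribution B (p=0.54) is closer to uniform (p=0.5), so it has higher entropy.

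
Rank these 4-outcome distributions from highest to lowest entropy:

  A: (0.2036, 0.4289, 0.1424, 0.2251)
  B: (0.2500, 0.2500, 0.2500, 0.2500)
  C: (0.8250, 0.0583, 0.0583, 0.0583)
B > A > C

Key insight: Entropy is maximized by uniform distributions and minimized by concentrated distributions.

- Uniform distributions have maximum entropy log₂(4) = 2.0000 bits
- The more "peaked" or concentrated a distribution, the lower its entropy

Entropies:
  H(A) = 1.8760 bits
  H(B) = 2.0000 bits
  H(C) = 0.9464 bits

Ranking: B > A > C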